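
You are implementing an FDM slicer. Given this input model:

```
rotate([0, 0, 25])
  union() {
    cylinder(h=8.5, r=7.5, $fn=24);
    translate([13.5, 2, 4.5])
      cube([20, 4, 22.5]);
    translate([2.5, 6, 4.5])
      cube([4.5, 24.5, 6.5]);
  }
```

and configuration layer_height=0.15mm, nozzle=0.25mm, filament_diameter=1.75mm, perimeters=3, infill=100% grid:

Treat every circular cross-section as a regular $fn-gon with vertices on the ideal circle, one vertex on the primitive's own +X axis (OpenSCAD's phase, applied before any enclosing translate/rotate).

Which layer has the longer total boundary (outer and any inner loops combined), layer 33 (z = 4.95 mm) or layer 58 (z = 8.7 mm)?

layer 33 (z = 4.95 mm)

Layer 33 (z = 4.95): the r=7.5 cylinder contributes a regular 24-gon of circumradius 7.5 (perimeter = 2·24·7.500·sin(180°/24) = 46.99 mm); the cube at (13.5, 2) (footprint 20×4) is included at this height (perimeter 48.00 mm); the cube at (2.5, 6) (footprint 4.5×24.5) is included at this height (perimeter 58.00 mm); Combining (union): the regions partially overlap (shared area 1.10 mm²), so the edge portions inside another operand are dropped and the merged outline is re-measured after clipping — boundary = 147.91 mm; (whole slice rotated 25° about Z — lengths, areas and connectivity unchanged). So its perimeter = 147.91 mm. Layer 58 (z = 8.7): the cylinder does not reach this height (z outside [0, 8.5]); the 20×4 cube at (13.5, 2) contributes its full rectangle (perimeter 48.00 mm); the cube at (2.5, 6) is present — its section is the full 4.5×24.5 rectangle (perimeter 58.00 mm); Combining (union): the 2 present regions are separate (no shared area or edge), so areas and boundary lengths simply add and each stays a separate island — boundary = 106.00 mm; (whole slice rotated 25° about Z — lengths, areas and connectivity unchanged). So its perimeter = 106.00 mm. Layer 33 is larger (147.91 vs 106.00 mm).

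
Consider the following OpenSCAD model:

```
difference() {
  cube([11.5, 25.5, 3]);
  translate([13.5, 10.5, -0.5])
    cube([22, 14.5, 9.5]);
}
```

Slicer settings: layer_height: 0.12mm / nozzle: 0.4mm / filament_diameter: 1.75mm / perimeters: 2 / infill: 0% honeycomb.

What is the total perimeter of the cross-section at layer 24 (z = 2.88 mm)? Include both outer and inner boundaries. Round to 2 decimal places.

At z = 2.88 mm: the cube is present — its section is the full 11.5×25.5 rectangle (perimeter 74.00 mm); the cube at (13.5, 10.5) (footprint 22×14.5) is included at this height (perimeter 73.00 mm); Subtracting the remaining from the first: starting from the 11.5×25.5 cube, the 22×14.5 cube at (13.5, 10.5) misses the remaining region (no effect) — boundary = 74.00 mm. Overall, the cross-section is a single solid region. Total boundary length (outer) = 74.00 mm.

74.00 mm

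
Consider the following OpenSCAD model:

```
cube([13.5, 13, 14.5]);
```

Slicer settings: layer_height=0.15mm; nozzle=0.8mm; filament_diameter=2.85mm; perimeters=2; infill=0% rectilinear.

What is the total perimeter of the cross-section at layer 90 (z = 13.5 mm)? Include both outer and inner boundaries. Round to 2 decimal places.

At z = 13.5 mm: the cube (footprint 13.5×13) is included at this height (perimeter 53.00 mm). Overall, the cross-section is a single solid region. Total boundary length (outer) = 53.00 mm.

53.00 mm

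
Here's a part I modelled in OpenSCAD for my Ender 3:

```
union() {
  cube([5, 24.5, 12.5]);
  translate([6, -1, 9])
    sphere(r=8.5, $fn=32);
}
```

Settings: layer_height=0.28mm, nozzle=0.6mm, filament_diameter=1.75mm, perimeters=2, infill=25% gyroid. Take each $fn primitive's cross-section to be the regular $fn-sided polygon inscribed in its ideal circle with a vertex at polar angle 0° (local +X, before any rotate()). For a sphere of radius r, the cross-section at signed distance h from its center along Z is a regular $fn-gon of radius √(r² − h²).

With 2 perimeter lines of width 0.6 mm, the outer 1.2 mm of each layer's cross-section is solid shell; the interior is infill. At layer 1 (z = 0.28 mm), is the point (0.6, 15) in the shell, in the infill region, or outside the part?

At z = 0.28 mm: the cube is present — its section is the full 5×24.5 rectangle; the sphere at (6, -1) is not intersected at this z (|z−center|=8.720 > r=8.5); Taking the union: only the 5×24.5 cube is present, so the union is just that shape — 1 connected region. Overall, the cross-section is a single solid region. The nearest boundary edge runs (0.00, 24.50)→(0.00, 0.00); distance from the point to it = 0.60 mm. The point is inside the cross-section, 0.60 mm from the nearest boundary — within the 1.2 mm shell band (2 × 0.6).

shell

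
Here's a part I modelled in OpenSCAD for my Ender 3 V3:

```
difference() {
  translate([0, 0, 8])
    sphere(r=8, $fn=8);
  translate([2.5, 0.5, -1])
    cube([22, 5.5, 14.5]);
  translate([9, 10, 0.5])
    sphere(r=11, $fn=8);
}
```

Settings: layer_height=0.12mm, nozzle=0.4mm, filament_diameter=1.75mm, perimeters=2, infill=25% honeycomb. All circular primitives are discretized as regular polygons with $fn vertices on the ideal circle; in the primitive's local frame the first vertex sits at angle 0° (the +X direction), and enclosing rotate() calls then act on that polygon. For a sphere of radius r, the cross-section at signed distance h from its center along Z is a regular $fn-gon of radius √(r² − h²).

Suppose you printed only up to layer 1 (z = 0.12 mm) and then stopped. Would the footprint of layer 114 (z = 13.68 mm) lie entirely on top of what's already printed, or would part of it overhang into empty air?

part overhangs

Compare the two slices. At z = 0.12: the sphere: section is a regular 8-gon, circumradius = √(r²−h²) = √(8²−7.88²) = 1.380 (area = (8/2)·1.380²·sin(360°/8) = 5.39 mm²); the cube at (2.5, 0.5) is present — its section is the full 22×5.5 rectangle (area 121.00 mm²); the sphere at (9, 10): section is a regular 8-gon, circumradius = √(r²−h²) = √(11²−0.38²) = 10.993 (area = (8/2)·10.993²·sin(360°/8) = 341.83 mm²); Subtracting the remaining from the first: starting from the r=8 sphere (5.39 mm²), the 22×5.5 cube at (2.5, 0.5) misses the remaining region (no effect); the r=11 sphere at (9, 10) misses the remaining region (no effect) — area = 5.39 mm². At z = 13.68: the r=8 sphere contributes a regular 8-gon of circumradius √(8²−5.68²) = 5.634 (area = (8/2)·5.634²·sin(360°/8) = 89.77 mm²); the cube at (2.5, 0.5) does not reach this height (z outside [-1, 13.5]); the sphere at (9, 10) does not reach this height (|z−center|=13.180 > r=11); Subtracting the remaining from the first: none of the subtracted shapes is present at this height, so the r=8 sphere is unchanged — area = 89.77 mm². Checking containment: at z = 13.68 the cross-section extends beyond the z = 0.12 cross-section by about 84.38 mm².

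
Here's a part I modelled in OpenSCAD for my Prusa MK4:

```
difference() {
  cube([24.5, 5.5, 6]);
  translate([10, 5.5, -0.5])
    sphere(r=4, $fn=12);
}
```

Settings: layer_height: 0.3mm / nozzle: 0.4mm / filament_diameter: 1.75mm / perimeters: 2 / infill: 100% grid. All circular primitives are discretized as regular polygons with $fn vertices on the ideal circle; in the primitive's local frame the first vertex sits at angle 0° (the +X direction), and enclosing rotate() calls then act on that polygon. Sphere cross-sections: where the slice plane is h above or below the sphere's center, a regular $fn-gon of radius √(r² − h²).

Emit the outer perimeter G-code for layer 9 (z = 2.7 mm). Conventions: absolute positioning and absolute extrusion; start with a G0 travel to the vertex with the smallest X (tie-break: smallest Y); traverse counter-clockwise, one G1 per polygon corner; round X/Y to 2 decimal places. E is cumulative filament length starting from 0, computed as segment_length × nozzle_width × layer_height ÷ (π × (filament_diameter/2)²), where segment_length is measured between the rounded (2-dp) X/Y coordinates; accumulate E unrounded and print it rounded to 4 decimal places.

G0 X0.00 Y0.00 Z2.70
G1 X24.50 Y0.00 E1.2223
G1 X24.50 Y5.50 E1.4967
G1 X12.40 Y5.50 E2.1004
G1 X12.08 Y4.30 E2.1623
G1 X11.20 Y3.42 E2.2244
G1 X10.00 Y3.10 E2.2864
G1 X8.80 Y3.42 E2.3483
G1 X7.92 Y4.30 E2.4104
G1 X7.60 Y5.50 E2.4724
G1 X0.00 Y5.50 E2.8516
G1 X0.00 Y0.00 E3.1260

At z = 2.7 mm: the 24.5×5.5 cube contributes its full rectangle; the r=4 sphere at (10, 5.5) slices to a regular 12-gon of circumradius 2.400 (√(r²−h²) with h=3.2 from center); After the difference (first − rest): starting from the 24.5×5.5 cube, the r=4 sphere at (10, 5.5) partially overlaps it — only the 8.64 mm² overlap (of its 17.28 mm²) is removed, clipping the outline — 1 connected region. The outline is a single polygon with 11 vertices. Extrusion per mm of travel: 0.4 × 0.3 / (π × 0.875²) = 0.049890. Accumulating E over each segment gives final E = 3.1260.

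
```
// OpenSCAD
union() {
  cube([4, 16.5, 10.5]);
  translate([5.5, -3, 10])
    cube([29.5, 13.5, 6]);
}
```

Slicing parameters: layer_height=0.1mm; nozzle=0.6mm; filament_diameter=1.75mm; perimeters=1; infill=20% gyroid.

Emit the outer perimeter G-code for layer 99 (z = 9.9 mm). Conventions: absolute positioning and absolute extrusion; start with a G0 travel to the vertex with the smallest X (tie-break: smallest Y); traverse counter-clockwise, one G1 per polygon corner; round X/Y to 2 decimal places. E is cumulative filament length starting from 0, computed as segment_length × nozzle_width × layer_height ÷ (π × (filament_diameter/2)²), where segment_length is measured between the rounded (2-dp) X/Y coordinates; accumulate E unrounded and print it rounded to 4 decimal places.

G0 X0.00 Y0.00 Z9.90
G1 X4.00 Y0.00 E0.0998
G1 X4.00 Y16.50 E0.5114
G1 X0.00 Y16.50 E0.6112
G1 X0.00 Y0.00 E1.0227

At z = 9.9 mm: the cube is present — its section is the full 4×16.5 rectangle; the cube at (5.5, -3) is absent (z outside [10, 16]); Combining (union): only the 4×16.5 cube is present, so the union is just that shape — 1 connected region. The outline is a single polygon with 4 vertices. Extrusion per mm of travel: 0.6 × 0.1 / (π × 0.875²) = 0.024945. Accumulating E over each segment gives final E = 1.0227.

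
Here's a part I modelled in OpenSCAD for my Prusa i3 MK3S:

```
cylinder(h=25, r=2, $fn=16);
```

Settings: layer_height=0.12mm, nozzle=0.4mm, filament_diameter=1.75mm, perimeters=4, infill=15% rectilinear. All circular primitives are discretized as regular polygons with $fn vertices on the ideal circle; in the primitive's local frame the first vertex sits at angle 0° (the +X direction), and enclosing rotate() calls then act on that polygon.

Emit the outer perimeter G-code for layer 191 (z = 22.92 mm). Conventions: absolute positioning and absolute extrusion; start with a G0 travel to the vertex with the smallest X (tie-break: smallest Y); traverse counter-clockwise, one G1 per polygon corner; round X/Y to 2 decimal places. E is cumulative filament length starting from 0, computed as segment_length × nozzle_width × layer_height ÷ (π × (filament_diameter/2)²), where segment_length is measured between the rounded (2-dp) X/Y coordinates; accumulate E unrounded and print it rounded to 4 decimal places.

G0 X-2.00 Y0.00 Z22.92
G1 X-1.85 Y-0.77 E0.0157
G1 X-1.41 Y-1.41 E0.0312
G1 X-0.77 Y-1.85 E0.0467
G1 X0.00 Y-2.00 E0.0623
G1 X0.77 Y-1.85 E0.0780
G1 X1.41 Y-1.41 E0.0935
G1 X1.85 Y-0.77 E0.1090
G1 X2.00 Y0.00 E0.1246
G1 X1.85 Y0.77 E0.1403
G1 X1.41 Y1.41 E0.1558
G1 X0.77 Y1.85 E0.1713
G1 X0.00 Y2.00 E0.1869
G1 X-0.77 Y1.85 E0.2026
G1 X-1.41 Y1.41 E0.2181
G1 X-1.85 Y0.77 E0.2336
G1 X-2.00 Y0.00 E0.2492

At z = 22.92 mm: the cylinder: section is a regular 16-gon, circumradius r=2. The outline is a single polygon with 16 vertices. Extrusion per mm of travel: 0.4 × 0.12 / (π × 0.875²) = 0.019956. Accumulating E over each segment gives final E = 0.2492.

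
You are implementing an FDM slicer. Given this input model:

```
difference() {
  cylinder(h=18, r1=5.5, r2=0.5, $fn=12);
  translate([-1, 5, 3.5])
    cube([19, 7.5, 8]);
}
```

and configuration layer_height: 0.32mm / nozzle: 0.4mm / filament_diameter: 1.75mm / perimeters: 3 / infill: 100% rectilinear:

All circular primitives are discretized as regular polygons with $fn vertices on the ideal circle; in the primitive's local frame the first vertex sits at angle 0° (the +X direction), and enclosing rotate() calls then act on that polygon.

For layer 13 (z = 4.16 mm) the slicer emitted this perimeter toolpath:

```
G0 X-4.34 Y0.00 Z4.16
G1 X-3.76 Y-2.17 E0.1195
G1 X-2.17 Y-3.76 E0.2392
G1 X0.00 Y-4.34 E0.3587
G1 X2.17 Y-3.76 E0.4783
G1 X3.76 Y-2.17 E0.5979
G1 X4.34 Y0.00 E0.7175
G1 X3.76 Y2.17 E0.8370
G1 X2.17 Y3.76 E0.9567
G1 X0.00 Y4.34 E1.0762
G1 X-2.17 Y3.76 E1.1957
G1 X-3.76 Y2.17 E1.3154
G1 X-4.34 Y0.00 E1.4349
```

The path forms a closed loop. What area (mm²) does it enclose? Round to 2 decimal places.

Apply the shoelace formula to the sequence of (X, Y) vertices; enclosed area = 56.53 mm².

56.53 mm²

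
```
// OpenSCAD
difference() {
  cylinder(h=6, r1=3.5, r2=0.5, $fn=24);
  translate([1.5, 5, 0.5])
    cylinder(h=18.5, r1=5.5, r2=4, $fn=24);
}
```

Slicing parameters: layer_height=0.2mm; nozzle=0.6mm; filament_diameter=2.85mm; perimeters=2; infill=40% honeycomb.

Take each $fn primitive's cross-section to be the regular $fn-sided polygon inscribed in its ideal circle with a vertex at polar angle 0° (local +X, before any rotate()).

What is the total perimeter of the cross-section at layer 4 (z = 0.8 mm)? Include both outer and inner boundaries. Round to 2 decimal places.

17.50 mm

At z = 0.8 mm: the cone: at t=0.133 of its height the radius interpolates to r₁+(r₂−r₁)t = 3.100, giving a regular 24-gon of that circumradius (perimeter = 2·24·3.100·sin(180°/24) = 19.42 mm); the cone at (1.5, 5) (r1=5.5→r2=4) has section circumradius 5.476 here — a regular 24-gon (perimeter = 2·24·5.476·sin(180°/24) = 34.31 mm); After the difference (first − rest): starting from the cone, the cone at (1.5, 5) partially overlaps it — only the 14.46 mm² overlap (of its 93.12 mm²) is removed, clipping the outline — boundary = 17.50 mm. Overall, the cross-section is a single solid region. Total boundary length (outer) = 17.50 mm.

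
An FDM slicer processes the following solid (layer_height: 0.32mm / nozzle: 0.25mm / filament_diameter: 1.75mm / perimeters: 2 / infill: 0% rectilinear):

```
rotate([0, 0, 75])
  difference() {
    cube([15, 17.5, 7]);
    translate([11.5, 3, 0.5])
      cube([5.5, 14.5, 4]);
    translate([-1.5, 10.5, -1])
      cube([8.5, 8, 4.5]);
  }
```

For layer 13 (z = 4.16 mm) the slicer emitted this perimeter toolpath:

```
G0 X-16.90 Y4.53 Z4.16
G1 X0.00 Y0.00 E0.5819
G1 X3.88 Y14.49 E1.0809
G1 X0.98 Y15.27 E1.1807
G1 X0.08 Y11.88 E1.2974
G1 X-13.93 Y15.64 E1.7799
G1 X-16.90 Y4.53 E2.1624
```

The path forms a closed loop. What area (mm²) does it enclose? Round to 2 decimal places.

Apply the shoelace formula to the sequence of (X, Y) vertices; enclosed area = 211.71 mm².

211.71 mm²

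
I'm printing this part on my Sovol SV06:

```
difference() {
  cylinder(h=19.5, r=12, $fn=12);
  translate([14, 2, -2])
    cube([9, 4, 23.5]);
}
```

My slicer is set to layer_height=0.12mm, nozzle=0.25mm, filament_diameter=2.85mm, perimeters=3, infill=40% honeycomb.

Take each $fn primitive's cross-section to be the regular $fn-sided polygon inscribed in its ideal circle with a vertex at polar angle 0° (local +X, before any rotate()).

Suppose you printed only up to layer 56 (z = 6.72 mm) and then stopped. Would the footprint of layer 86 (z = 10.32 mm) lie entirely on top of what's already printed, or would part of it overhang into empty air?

entirely on top

Compare the two slices. At z = 6.72: the cylinder: section is a regular 12-gon, circumradius r=12 (area = (12/2)·12.000²·sin(360°/12) = 432.00 mm²); the cube at (14, 2) (footprint 9×4) is included at this height (area 36.00 mm²); After the difference (first − rest): starting from the r=12 cylinder (432.00 mm²), the 9×4 cube at (14, 2) misses the remaining region (no effect) — area = 432.00 mm². At z = 10.32: the r=12 cylinder gives a regular 12-gon of circumradius 12 (constant along its height) (area = (12/2)·12.000²·sin(360°/12) = 432.00 mm²); the cube at (14, 2) (footprint 9×4) is included at this height (area 36.00 mm²); Taking the first minus the rest: starting from the r=12 cylinder (432.00 mm²), the 9×4 cube at (14, 2) misses the remaining region (no effect) — area = 432.00 mm². Checking containment: the cross-section at z = 10.32 is a subset of the cross-section at z = 6.72.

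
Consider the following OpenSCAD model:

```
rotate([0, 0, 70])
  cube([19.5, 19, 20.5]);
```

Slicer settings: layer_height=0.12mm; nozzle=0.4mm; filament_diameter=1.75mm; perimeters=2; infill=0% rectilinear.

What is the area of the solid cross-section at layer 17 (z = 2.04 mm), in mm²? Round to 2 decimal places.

370.50 mm²

At z = 2.04 mm: the cube (footprint 19.5×19) is included at this height (area 370.50 mm²); (rotated 70° about Z; rotation is an isometry so areas/perimeters/island counts are preserved). Overall, the cross-section is a single solid region. Net area = 370.50 mm².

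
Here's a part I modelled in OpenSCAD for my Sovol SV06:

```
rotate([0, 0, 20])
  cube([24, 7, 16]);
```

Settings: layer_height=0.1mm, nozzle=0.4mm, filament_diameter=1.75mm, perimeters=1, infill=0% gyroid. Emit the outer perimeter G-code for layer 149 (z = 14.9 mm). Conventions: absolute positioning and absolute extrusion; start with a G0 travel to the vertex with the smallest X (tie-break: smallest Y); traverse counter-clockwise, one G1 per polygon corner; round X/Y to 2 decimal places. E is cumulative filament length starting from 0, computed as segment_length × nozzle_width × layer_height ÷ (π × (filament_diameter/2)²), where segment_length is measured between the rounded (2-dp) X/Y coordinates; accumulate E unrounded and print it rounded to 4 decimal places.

G0 X-2.39 Y6.58 Z14.90
G1 X0.00 Y0.00 E0.1164
G1 X22.55 Y8.21 E0.5155
G1 X20.16 Y14.79 E0.6319
G1 X-2.39 Y6.58 E1.0310

At z = 14.9 mm: the 24×7 cube contributes its full rectangle; (rotated 20° about Z; rotation is an isometry so areas/perimeters/island counts are preserved). The outline is a single polygon with 4 vertices. Extrusion per mm of travel: 0.4 × 0.1 / (π × 0.875²) = 0.016630. Accumulating E over each segment gives final E = 1.0310.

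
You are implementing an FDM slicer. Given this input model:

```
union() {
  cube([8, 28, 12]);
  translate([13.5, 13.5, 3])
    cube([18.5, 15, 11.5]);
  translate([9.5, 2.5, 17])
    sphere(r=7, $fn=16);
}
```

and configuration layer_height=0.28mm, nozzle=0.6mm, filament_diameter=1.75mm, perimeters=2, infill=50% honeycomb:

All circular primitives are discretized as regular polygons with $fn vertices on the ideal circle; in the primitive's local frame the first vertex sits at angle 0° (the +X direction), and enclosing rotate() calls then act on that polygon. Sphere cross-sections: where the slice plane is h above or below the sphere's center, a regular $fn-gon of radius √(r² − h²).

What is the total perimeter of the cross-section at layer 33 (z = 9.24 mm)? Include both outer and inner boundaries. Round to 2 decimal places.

At z = 9.24 mm: the cube (footprint 8×28) is included at this height (perimeter 72.00 mm); the 18.5×15 cube at (13.5, 13.5) contributes its full rectangle (perimeter 67.00 mm); the sphere at (9.5, 2.5) does not reach this height (|z−center|=7.760 > r=7); Taking the union: the 2 present regions are separate (no shared area or edge), so areas and boundary lengths simply add and each stays a separate island — boundary = 139.00 mm. Overall, the cross-section has 2 separate islands. Total boundary length (outer) = 139.00 mm.

139.00 mm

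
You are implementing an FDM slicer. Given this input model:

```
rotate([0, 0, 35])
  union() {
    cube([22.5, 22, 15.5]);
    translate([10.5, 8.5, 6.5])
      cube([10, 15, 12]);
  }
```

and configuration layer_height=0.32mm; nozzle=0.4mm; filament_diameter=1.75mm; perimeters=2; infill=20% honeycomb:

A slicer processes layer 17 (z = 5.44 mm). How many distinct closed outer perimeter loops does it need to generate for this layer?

At z = 5.44 mm: the cube (footprint 22.5×22) is included at this height; the cube at (10.5, 8.5) is absent (z outside [6.5, 18.5]); Taking the union: only the 22.5×22 cube is present, so the union is just that shape — 1 connected region; (rotated 35° about Z; rotation is an isometry so areas/perimeters/island counts are preserved). The result has 1 disconnected region.

1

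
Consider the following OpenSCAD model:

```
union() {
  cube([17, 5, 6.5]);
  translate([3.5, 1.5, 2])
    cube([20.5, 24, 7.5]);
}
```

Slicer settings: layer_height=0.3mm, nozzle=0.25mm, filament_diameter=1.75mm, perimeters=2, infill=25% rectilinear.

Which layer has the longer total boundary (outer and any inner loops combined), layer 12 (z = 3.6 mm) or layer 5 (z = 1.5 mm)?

layer 12 (z = 3.6 mm)

Layer 12 (z = 3.6): the cube is present — its section is the full 17×5 rectangle (perimeter 44.00 mm); the cube at (3.5, 1.5) is present — its section is the full 20.5×24 rectangle (perimeter 89.00 mm); Combining (union): the regions partially overlap (shared area 47.25 mm²), so the edge portions inside another operand are dropped and the merged outline is re-measured after clipping — boundary = 99.00 mm. So its perimeter = 99.00 mm. Layer 5 (z = 1.5): the 17×5 cube contributes its full rectangle (perimeter 44.00 mm); the cube at (3.5, 1.5) is not intersected at this z (z outside [2, 9.5]); Taking the union: only the 17×5 cube is present, so the union is just that shape — boundary = 44.00 mm. So its perimeter = 44.00 mm. Layer 12 is larger (99.00 vs 44.00 mm).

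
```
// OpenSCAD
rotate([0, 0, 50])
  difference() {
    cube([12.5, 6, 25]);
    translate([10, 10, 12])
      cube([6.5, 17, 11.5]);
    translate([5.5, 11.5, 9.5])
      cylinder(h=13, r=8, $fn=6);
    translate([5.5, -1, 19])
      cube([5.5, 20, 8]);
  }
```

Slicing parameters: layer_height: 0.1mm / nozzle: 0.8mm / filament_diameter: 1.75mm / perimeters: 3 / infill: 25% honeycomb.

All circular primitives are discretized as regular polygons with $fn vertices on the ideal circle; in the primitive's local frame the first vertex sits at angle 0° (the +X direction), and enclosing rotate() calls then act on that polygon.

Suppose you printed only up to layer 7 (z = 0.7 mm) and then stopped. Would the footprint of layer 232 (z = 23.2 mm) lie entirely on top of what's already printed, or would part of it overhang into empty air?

Compare the two slices. At z = 0.7: the cube (footprint 12.5×6) is included at this height (area 75.00 mm²); the cube at (10, 10) does not reach this height (z outside [12, 23.5]); the cylinder at (5.5, 11.5) is absent (z outside [9.5, 22.5]); the cube at (5.5, -1) does not reach this height (z outside [19, 27]); Taking the first minus the rest: none of the subtracted shapes is present at this height, so the 12.5×6 cube is unchanged — area = 75.00 mm²; (rotated 50° about Z; rotation is an isometry so areas/perimeters/island counts are preserved). At z = 23.2: the 12.5×6 cube contributes its full rectangle (area 75.00 mm²); the 6.5×17 cube at (10, 10) contributes its full rectangle (area 110.50 mm²); the cylinder at (5.5, 11.5) is not intersected at this z (z outside [9.5, 22.5]); the 5.5×20 cube at (5.5, -1) contributes its full rectangle (area 110.00 mm²); After the difference (first − rest): starting from the 12.5×6 cube (75.00 mm²), the 6.5×17 cube at (10, 10) misses the remaining region (no effect); the 5.5×20 cube at (5.5, -1) partially overlaps it — only the 33.00 mm² overlap (of its 110.00 mm²) is removed, clipping the outline — area = 42.00 mm²; (whole slice rotated 50° about Z — lengths, areas and connectivity unchanged). Checking containment: the cross-section at z = 23.2 is a subset of the cross-section at z = 0.7.

entirely on top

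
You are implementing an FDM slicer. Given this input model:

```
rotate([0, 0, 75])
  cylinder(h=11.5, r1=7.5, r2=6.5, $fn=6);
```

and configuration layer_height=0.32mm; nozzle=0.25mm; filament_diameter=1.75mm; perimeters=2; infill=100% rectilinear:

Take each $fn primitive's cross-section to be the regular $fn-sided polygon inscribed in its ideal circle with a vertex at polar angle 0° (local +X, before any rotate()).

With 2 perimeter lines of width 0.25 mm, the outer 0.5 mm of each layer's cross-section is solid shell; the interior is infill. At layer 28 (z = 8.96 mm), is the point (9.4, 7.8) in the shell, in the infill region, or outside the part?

outside

At z = 8.96 mm: the cone (r1=7.5→r2=6.5) has section circumradius 6.721 here — a regular 6-gon; (rotated 75° about Z; rotation is an isometry so areas/perimeters/island counts are preserved). Overall, the cross-section is a single solid region. Undo the 75° rotation: the query point maps to (9.967, -7.061) in the un-rotated model frame. The nearest boundary edge runs (3.36, -5.82)→(6.72, 0.00); distance from the point to it = 6.34 mm. The point is not inside any of the regions above, so it lies outside the cross-section (6.34 mm from the nearest boundary).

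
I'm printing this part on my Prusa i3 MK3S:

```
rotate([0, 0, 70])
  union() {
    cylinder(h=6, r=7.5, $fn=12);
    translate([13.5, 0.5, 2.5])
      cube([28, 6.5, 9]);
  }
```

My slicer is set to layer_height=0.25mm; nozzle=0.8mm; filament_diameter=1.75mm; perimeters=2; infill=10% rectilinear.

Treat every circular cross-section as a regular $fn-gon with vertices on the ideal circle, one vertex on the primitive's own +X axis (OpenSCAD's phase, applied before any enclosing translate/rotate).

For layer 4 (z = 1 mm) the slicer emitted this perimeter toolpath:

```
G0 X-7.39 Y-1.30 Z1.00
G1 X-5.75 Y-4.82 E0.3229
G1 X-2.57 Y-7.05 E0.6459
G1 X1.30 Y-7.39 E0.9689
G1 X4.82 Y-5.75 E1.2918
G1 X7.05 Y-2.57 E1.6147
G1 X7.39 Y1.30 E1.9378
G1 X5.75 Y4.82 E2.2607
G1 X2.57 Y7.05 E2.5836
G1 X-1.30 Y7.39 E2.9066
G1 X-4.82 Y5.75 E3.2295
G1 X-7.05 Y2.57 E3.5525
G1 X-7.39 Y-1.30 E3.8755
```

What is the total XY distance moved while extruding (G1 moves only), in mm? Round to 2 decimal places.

Sum the Euclidean lengths of each G1 segment: total = 46.61 mm.

46.61 mm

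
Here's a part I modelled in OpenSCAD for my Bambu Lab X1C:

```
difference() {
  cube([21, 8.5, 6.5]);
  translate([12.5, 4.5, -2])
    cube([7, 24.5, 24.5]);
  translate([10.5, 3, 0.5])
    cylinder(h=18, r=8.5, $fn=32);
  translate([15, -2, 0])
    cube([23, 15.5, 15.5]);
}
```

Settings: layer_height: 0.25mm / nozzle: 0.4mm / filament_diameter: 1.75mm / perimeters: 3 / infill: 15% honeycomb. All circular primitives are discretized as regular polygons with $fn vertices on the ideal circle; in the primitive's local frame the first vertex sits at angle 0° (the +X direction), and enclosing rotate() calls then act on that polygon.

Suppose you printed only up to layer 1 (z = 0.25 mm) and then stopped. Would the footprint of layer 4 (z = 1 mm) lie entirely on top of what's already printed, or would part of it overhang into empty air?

Compare the two slices. At z = 0.25: the 21×8.5 cube contributes its full rectangle (area 178.50 mm²); the cube at (12.5, 4.5) is present — its section is the full 7×24.5 rectangle (area 171.50 mm²); the cylinder at (10.5, 3) is not intersected at this z (z outside [0.5, 18.5]); the cube at (15, -2) is present — its section is the full 23×15.5 rectangle (area 356.50 mm²); Taking the first minus the rest: starting from the 21×8.5 cube (178.50 mm²), the 7×24.5 cube at (12.5, 4.5) partially overlaps it — only the 28.00 mm² overlap (of its 171.50 mm²) is removed, clipping the outline; the 23×15.5 cube at (15, -2) partially overlaps it — only the 33.00 mm² overlap (of its 356.50 mm²) is removed, clipping the outline — area = 117.50 mm². At z = 1: the 21×8.5 cube contributes its full rectangle (area 178.50 mm²); the cube at (12.5, 4.5) (footprint 7×24.5) is included at this height (area 171.50 mm²); the cylinder at (10.5, 3): section is a regular 32-gon, circumradius r=8.5 (area = (32/2)·8.500²·sin(360°/32) = 225.52 mm²); the cube at (15, -2) (footprint 23×15.5) is included at this height (area 356.50 mm²); Subtracting the remaining from the first: starting from the 21×8.5 cube (178.50 mm²), the 7×24.5 cube at (12.5, 4.5) partially overlaps it — only the 28.00 mm² overlap (of its 171.50 mm²) is removed, clipping the outline; the r=8.5 cylinder at (10.5, 3) partially overlaps it — only the 113.46 mm² overlap (of its 225.52 mm²) is removed, clipping the outline; the 23×15.5 cube at (15, -2) partially overlaps it — only the 15.74 mm² overlap (of its 356.50 mm²) is removed, clipping the outline — area = 21.30 mm². Checking containment: the cross-section at z = 1 is a subset of the cross-section at z = 0.25.

entirely on top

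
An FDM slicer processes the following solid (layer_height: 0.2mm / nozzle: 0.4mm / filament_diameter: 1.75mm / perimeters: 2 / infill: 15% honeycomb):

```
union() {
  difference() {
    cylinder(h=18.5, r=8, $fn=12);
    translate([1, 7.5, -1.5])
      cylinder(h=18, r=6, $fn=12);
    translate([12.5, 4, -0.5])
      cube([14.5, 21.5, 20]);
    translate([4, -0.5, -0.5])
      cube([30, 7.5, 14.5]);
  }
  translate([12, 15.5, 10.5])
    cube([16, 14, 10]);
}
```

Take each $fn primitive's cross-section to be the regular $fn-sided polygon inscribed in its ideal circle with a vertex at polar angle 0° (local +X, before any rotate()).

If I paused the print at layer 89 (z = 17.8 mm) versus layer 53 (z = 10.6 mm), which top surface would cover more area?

layer 89 (z = 17.8 mm)

Layer 89 (z = 17.8): the cylinder: section is a regular 12-gon, circumradius r=8 (area = (12/2)·8.000²·sin(360°/12) = 192.00 mm²); the cylinder at (1, 7.5) is absent (z outside [-1.5, 16.5]); the cube at (12.5, 4) is present — its section is the full 14.5×21.5 rectangle (area 311.75 mm²); the cube at (4, -0.5) is not intersected at this z (z outside [-0.5, 14]); After the difference (first − rest): starting from the r=8 cylinder (192.00 mm²), the 14.5×21.5 cube at (12.5, 4) misses the remaining region (no effect) — area = 192.00 mm²; the cube at (12, 15.5) (footprint 16×14) is included at this height (area 224.00 mm²); Merging all regions: the 2 present regions are separate (no shared area or edge), so areas and boundary lengths simply add and each stays a separate island — area = 416.00 mm². So its area = 416.00 mm². Layer 53 (z = 10.6): the r=8 cylinder gives a regular 12-gon of circumradius 8 (constant along its height) (area = (12/2)·8.000²·sin(360°/12) = 192.00 mm²); the r=6 cylinder at (1, 7.5) gives a regular 12-gon of circumradius 6 (constant along its height) (area = (12/2)·6.000²·sin(360°/12) = 108.00 mm²); the cube at (12.5, 4) is present — its section is the full 14.5×21.5 rectangle (area 311.75 mm²); the 30×7.5 cube at (4, -0.5) contributes its full rectangle (area 225.00 mm²); Taking the first minus the rest: starting from the r=8 cylinder (192.00 mm²), the r=6 cylinder at (1, 7.5) partially overlaps it — only the 48.03 mm² overlap (of its 108.00 mm²) is removed, clipping the outline; the 14.5×21.5 cube at (12.5, 4) misses the remaining region (no effect); the 30×7.5 cube at (4, -0.5) partially overlaps it — only the 14.77 mm² overlap (of its 225.00 mm²) is removed, clipping the outline — area = 129.19 mm²; the 16×14 cube at (12, 15.5) contributes its full rectangle (area 224.00 mm²); Merging all regions: the 2 present regions are separate (no shared area or edge), so areas and boundary lengths simply add and each stays a separate island — area = 353.19 mm². So its area = 353.19 mm². Layer 89 is larger (416.00 vs 353.19 mm²).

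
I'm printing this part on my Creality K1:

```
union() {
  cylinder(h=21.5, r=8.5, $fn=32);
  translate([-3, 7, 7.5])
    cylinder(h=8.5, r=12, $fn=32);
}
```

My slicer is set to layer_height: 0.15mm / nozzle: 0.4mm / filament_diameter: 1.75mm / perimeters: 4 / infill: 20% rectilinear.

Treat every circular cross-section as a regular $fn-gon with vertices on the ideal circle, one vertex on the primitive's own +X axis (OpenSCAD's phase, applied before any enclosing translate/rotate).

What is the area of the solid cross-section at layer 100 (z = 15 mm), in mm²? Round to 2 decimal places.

507.17 mm²

At z = 15 mm: the r=8.5 cylinder gives a regular 32-gon of circumradius 8.5 (constant along its height) (area = (32/2)·8.500²·sin(360°/32) = 225.52 mm²); the r=12 cylinder at (-3, 7) gives a regular 32-gon of circumradius 12 (constant along its height) (area = (32/2)·12.000²·sin(360°/32) = 449.49 mm²); Taking the union: the regions partially overlap — summed areas 675.01 mm² minus the doubly-counted overlap 167.84 mm² gives 507.17 mm² — area = 507.17 mm². Overall, the cross-section is a single solid region. Net area = 507.17 mm².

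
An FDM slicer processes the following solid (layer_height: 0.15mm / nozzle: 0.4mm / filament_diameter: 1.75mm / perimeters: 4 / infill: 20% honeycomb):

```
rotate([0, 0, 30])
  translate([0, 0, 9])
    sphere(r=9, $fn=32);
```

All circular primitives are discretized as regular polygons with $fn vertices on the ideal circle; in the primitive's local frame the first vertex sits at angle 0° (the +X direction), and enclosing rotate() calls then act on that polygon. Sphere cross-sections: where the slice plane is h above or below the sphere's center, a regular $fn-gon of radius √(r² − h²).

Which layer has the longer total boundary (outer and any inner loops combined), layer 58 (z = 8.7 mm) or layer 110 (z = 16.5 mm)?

Layer 58 (z = 8.7): the r=9 sphere slices to a regular 32-gon of circumradius 8.995 (√(r²−h²) with h=0.3 from center) (perimeter = 2·32·8.995·sin(180°/32) = 56.43 mm); (whole slice rotated 30° about Z — lengths, areas and connectivity unchanged). So its perimeter = 56.43 mm. Layer 110 (z = 16.5): the r=9 sphere slices to a regular 32-gon of circumradius 4.975 (√(r²−h²) with h=7.5 from center) (perimeter = 2·32·4.975·sin(180°/32) = 31.21 mm); (whole slice rotated 30° about Z — lengths, areas and connectivity unchanged). So its perimeter = 31.21 mm. Layer 58 is larger (56.43 vs 31.21 mm).

layer 58 (z = 8.7 mm)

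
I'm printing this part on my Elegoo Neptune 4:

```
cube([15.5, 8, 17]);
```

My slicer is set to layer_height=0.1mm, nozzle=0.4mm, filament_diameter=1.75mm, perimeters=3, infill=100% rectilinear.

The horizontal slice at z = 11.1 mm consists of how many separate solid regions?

At z = 11.1 mm: the cube is present — its section is the full 15.5×8 rectangle. The result has 1 disconnected region.

1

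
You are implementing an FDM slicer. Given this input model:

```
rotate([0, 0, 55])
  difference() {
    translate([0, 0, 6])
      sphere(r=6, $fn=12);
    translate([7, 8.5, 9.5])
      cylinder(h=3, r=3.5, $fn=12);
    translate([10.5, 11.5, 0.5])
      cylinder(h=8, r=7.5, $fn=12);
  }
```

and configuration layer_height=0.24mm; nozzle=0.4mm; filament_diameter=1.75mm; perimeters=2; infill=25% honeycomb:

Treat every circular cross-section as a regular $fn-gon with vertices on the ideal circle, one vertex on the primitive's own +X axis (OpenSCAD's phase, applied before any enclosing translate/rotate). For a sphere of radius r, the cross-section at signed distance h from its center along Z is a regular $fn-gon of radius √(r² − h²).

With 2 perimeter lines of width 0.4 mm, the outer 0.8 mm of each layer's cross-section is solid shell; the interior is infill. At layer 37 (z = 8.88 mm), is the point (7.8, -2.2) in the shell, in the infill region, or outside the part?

At z = 8.88 mm: the r=6 sphere slices to a regular 12-gon of circumradius 5.264 (√(r²−h²) with h=2.88 from center); the cylinder at (7, 8.5) is absent (z outside [9.5, 12.5]); the cylinder at (10.5, 11.5) is absent (z outside [0.5, 8.5]); After the difference (first − rest): none of the subtracted shapes is present at this height, so the r=6 sphere is unchanged — 1 connected region; (whole slice rotated 55° about Z — lengths, areas and connectivity unchanged). Overall, the cross-section is a single solid region. Undo the 55° rotation: the query point maps to (2.672, -7.651) in the un-rotated model frame. The nearest boundary edge runs (-0.00, -5.26)→(2.63, -4.56); distance from the point to it = 3.00 mm. The point is not inside any of the regions above, so it lies outside the cross-section (3.00 mm from the nearest boundary).

outside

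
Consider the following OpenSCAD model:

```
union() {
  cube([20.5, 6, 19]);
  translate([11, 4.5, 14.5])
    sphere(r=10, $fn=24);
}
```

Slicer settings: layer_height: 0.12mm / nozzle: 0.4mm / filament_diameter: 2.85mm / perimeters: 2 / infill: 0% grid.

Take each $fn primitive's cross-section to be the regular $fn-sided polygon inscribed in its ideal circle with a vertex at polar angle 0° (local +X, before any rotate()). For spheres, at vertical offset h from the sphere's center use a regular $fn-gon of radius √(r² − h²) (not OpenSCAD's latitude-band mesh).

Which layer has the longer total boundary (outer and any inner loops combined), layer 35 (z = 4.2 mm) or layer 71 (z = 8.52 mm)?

Layer 35 (z = 4.2): the cube (footprint 20.5×6) is included at this height (perimeter 53.00 mm); the sphere at (11, 4.5) does not reach this height (|z−center|=10.300 > r=10); Taking the union: only the 20.5×6 cube is present, so the union is just that shape — boundary = 53.00 mm. So its perimeter = 53.00 mm. Layer 71 (z = 8.52): the cube (footprint 20.5×6) is included at this height (perimeter 53.00 mm); the sphere at (11, 4.5): section is a regular 24-gon, circumradius = √(r²−h²) = √(10²−5.98²) = 8.015 (perimeter = 2·24·8.015·sin(180°/24) = 50.22 mm); Taking the union: the regions partially overlap (shared area 91.47 mm²), so the edge portions inside another operand are dropped and the merged outline is re-measured after clipping — boundary = 61.82 mm. So its perimeter = 61.82 mm. Layer 71 is larger (61.82 vs 53.00 mm).

layer 71 (z = 8.52 mm)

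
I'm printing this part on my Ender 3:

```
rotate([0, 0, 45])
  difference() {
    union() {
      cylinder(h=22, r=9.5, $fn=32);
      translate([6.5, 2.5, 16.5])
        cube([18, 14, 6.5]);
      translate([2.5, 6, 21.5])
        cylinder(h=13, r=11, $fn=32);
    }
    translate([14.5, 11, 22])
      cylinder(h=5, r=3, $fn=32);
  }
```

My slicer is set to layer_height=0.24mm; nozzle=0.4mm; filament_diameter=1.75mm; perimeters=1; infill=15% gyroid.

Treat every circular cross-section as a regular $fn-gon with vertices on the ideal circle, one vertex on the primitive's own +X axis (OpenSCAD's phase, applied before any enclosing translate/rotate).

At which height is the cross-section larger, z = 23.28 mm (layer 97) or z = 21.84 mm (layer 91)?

Layer 97 (z = 23.28): the cylinder does not reach this height (z outside [0, 22]); the cube at (6.5, 2.5) is absent (z outside [16.5, 23]); the r=11 cylinder at (2.5, 6) gives a regular 32-gon of circumradius 11 (constant along its height) (area = (32/2)·11.000²·sin(360°/32) = 377.69 mm²); Taking the union: only the r=11 cylinder at (2.5, 6) is present, so the union is just that shape — area = 377.69 mm²; the r=3 cylinder at (14.5, 11) gives a regular 32-gon of circumradius 3 (constant along its height) (area = (32/2)·3.000²·sin(360°/32) = 28.09 mm²); Subtracting the remaining from the first: starting from the result so far (377.69 mm²), the r=3 cylinder at (14.5, 11) partially overlaps it — only the 2.60 mm² overlap (of its 28.09 mm²) is removed, clipping the outline — area = 375.09 mm²; (rotated 45° about Z; rotation is an isometry so areas/perimeters/island counts are preserved). So its area = 375.09 mm². Layer 91 (z = 21.84): the cylinder: section is a regular 32-gon, circumradius r=9.5 (area = (32/2)·9.500²·sin(360°/32) = 281.71 mm²); the cube at (6.5, 2.5) (footprint 18×14) is included at this height (area 252.00 mm²); the cylinder at (2.5, 6): section is a regular 32-gon, circumradius r=11 (area = (32/2)·11.000²·sin(360°/32) = 377.69 mm²); Merging all regions: the regions partially overlap — summed areas 911.41 mm² minus the doubly-counted overlap 270.73 mm² gives 640.67 mm² — area = 640.67 mm²; the cylinder at (14.5, 11) is not intersected at this z (z outside [22, 27]); Taking the first minus the rest: none of the subtracted shapes is present at this height, so the result so far is unchanged — area = 640.67 mm²; (rotated 45° about Z; rotation is an isometry so areas/perimeters/island counts are preserved). So its area = 640.67 mm². Layer 91 is larger (640.67 vs 375.09 mm²).

layer 91 (z = 21.84 mm)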